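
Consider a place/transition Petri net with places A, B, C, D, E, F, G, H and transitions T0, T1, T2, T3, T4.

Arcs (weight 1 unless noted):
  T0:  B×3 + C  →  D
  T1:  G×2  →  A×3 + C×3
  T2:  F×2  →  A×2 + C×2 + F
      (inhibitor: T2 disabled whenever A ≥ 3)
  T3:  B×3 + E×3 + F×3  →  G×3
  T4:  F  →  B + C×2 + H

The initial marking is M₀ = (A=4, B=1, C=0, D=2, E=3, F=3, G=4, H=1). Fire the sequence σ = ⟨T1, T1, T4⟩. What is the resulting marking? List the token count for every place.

(A=10, B=2, C=8, D=2, E=3, F=2, G=0, H=2)

step 1: fire T1:  (A=4, B=1, C=0, D=2, E=3, F=3, G=4, H=1) → (A=7, B=1, C=3, D=2, E=3, F=3, G=2, H=1)
step 2: fire T1:  (A=7, B=1, C=3, D=2, E=3, F=3, G=2, H=1) → (A=10, B=1, C=6, D=2, E=3, F=3, G=0, H=1)
step 3: fire T4:  (A=10, B=1, C=6, D=2, E=3, F=3, G=0, H=1) → (A=10, B=2, C=8, D=2, E=3, F=2, G=0, H=2)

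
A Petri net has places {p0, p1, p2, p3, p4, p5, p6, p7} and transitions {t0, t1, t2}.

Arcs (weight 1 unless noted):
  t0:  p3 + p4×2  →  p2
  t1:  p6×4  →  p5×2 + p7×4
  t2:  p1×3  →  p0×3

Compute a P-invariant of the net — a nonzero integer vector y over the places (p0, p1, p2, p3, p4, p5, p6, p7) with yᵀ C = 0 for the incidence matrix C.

Incidence matrix C (rows=places, cols=transitions):
       t0   t1   t2
   p0   0    0    3
   p1   0    0   -3
   p2   1    0    0
   p3  -1    0    0
   p4  -2    0    0
   p5   0    2    0
   p6   0   -4    0
   p7   0    4    0

Candidate y = [1, 1, 0, 0, 0, 0, 0, 0]; check y·C column-wise:
  col t0: 1·0 + 1·0 + 0·1 + 0·-1 + 0·-2 = 0
  col t1: 1·0 + 1·0 + 0·2 + 0·-4 + 0·4 = 0
  col t2: 1·3 + 1·-3 = 0

y = (p0:1, p1:1, p2:0, p3:0, p4:0, p5:0, p6:0, p7:0)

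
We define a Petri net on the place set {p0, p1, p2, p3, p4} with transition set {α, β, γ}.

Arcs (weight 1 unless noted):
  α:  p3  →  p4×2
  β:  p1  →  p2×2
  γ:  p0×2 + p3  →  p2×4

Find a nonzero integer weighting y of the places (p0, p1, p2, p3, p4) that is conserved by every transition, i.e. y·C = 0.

Incidence matrix C (rows=places, cols=transitions):
        α    β    γ
   p0   0    0   -2
   p1   0   -1    0
   p2   0    2    4
   p3  -1    0   -1
   p4   2    0    0

Candidate y = [2, 2, 1, 0, 0]; check y·C column-wise:
  col α: 2·0 + 2·0 + 1·0 + 0·-1 + 0·2 = 0
  col β: 2·0 + 2·-1 + 1·2 = 0
  col γ: 2·-2 + 2·0 + 1·4 + 0·-1 = 0

y = (p0:2, p1:2, p2:1, p3:0, p4:0)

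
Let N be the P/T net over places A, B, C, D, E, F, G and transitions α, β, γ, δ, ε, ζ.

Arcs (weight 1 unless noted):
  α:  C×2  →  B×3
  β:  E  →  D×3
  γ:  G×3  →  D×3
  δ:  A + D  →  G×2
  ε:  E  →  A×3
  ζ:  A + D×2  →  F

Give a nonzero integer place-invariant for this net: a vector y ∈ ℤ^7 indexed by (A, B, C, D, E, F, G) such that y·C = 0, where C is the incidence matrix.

Incidence matrix C (rows=places, cols=transitions):
        α    β    γ    δ    ε    ζ
    A   0    0    0   -1    3   -1
    B   3    0    0    0    0    0
    C  -2    0    0    0    0    0
    D   0    3    3   -1    0   -2
    E   0   -1    0    0   -1    0
    F   0    0    0    0    0    1
    G   0    0   -3    2    0    0

Candidate y = [0, 2, 3, 0, 0, 0, 0]; check y·C column-wise:
  col α: 2·3 + 3·-2 = 0
  col β: 2·0 + 3·0 + 0·3 + 0·-1 = 0
  col γ: 2·0 + 3·0 + 0·3 + 0·-3 = 0
  col δ: 0·-1 + 2·0 + 3·0 + 0·-1 + 0·2 = 0
  col ε: 0·3 + 2·0 + 3·0 + 0·-1 = 0
  col ζ: 0·-1 + 2·0 + 3·0 + 0·-2 + 0·1 = 0

y = (A:0, B:2, C:3, D:0, E:0, F:0, G:0)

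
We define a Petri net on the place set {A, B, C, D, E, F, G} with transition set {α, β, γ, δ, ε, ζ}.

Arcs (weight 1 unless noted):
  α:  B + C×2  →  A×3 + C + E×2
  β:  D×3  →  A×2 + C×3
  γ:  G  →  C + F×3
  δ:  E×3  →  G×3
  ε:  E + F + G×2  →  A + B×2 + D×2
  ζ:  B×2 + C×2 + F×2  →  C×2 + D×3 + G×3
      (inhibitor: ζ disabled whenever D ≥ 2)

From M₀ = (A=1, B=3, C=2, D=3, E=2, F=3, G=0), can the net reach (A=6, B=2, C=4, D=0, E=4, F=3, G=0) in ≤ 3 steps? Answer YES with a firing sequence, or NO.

YES — reachable via ⟨α, β⟩ (2 firings)

step 1: fire α:  (A=1, B=3, C=2, D=3, E=2, F=3, G=0) → (A=4, B=2, C=1, D=3, E=4, F=3, G=0)
step 2: fire β:  (A=4, B=2, C=1, D=3, E=4, F=3, G=0) → (A=6, B=2, C=4, D=0, E=4, F=3, G=0)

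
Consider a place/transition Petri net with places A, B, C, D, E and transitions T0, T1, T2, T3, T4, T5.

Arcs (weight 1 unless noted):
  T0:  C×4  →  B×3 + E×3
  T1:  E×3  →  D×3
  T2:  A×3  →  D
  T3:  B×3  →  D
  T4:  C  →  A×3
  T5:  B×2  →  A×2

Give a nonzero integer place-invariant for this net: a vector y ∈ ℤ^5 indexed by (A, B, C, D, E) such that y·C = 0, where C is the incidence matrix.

y = (A:1, B:1, C:3, D:3, E:3)

Incidence matrix C (rows=places, cols=transitions):
       T0   T1   T2   T3   T4   T5
    A   0    0   -3    0    3    2
    B   3    0    0   -3    0   -2
    C  -4    0    0    0   -1    0
    D   0    3    1    1    0    0
    E   3   -3    0    0    0    0

Candidate y = [1, 1, 3, 3, 3]; check y·C column-wise:
  col T0: 1·0 + 1·3 + 3·-4 + 3·0 + 3·3 = 0
  col T1: 1·0 + 1·0 + 3·0 + 3·3 + 3·-3 = 0
  col T2: 1·-3 + 1·0 + 3·0 + 3·1 + 3·0 = 0
  col T3: 1·0 + 1·-3 + 3·0 + 3·1 + 3·0 = 0
  col T4: 1·3 + 1·0 + 3·-1 + 3·0 + 3·0 = 0
  col T5: 1·2 + 1·-2 + 3·0 + 3·0 + 3·0 = 0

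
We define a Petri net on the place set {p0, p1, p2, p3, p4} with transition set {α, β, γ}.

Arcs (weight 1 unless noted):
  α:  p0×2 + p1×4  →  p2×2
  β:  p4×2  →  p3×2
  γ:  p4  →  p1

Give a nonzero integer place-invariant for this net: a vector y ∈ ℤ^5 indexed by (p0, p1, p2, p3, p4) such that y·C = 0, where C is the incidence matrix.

Incidence matrix C (rows=places, cols=transitions):
        α    β    γ
   p0  -2    0    0
   p1  -4    0    1
   p2   2    0    0
   p3   0    2    0
   p4   0   -2   -1

Candidate y = [1, 0, 1, 0, 0]; check y·C column-wise:
  col α: 1·-2 + 0·-4 + 1·2 = 0
  col β: 1·0 + 1·0 + 0·2 + 0·-2 = 0
  col γ: 1·0 + 0·1 + 1·0 + 0·-1 = 0

y = (p0:1, p1:0, p2:1, p3:0, p4:0)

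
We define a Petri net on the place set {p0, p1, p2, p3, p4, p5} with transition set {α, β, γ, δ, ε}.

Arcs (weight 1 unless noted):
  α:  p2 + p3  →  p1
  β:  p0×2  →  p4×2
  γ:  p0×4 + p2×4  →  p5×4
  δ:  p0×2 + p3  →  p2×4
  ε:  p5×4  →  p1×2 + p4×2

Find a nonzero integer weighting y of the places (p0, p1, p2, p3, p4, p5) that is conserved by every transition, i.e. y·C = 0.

Incidence matrix C (rows=places, cols=transitions):
        α    β    γ    δ    ε
   p0   0   -2   -4   -2    0
   p1   1    0    0    0    2
   p2  -1    0   -4    4    0
   p3  -1    0    0   -1    0
   p4   0    2    0    0    2
   p5   0    0    4    0   -4

Candidate y = [1, 3, 1, 2, 1, 2]; check y·C column-wise:
  col α: 1·0 + 3·1 + 1·-1 + 2·-1 + 1·0 + 2·0 = 0
  col β: 1·-2 + 3·0 + 1·0 + 2·0 + 1·2 + 2·0 = 0
  col γ: 1·-4 + 3·0 + 1·-4 + 2·0 + 1·0 + 2·4 = 0
  col δ: 1·-2 + 3·0 + 1·4 + 2·-1 + 1·0 + 2·0 = 0
  col ε: 1·0 + 3·2 + 1·0 + 2·0 + 1·2 + 2·-4 = 0

y = (p0:1, p1:3, p2:1, p3:2, p4:1, p5:2)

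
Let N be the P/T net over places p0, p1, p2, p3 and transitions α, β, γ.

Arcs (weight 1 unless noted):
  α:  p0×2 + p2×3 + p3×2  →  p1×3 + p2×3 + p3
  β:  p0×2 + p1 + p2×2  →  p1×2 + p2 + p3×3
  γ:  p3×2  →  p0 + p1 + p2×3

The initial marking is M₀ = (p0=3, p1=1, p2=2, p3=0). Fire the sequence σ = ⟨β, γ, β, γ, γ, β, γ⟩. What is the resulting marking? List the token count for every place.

(p0=1, p1=8, p2=11, p3=1)

step 1: fire β:  (p0=3, p1=1, p2=2, p3=0) → (p0=1, p1=2, p2=1, p3=3)
step 2: fire γ:  (p0=1, p1=2, p2=1, p3=3) → (p0=2, p1=3, p2=4, p3=1)
step 3: fire β:  (p0=2, p1=3, p2=4, p3=1) → (p0=0, p1=4, p2=3, p3=4)
step 4: fire γ:  (p0=0, p1=4, p2=3, p3=4) → (p0=1, p1=5, p2=6, p3=2)
step 5: fire γ:  (p0=1, p1=5, p2=6, p3=2) → (p0=2, p1=6, p2=9, p3=0)
step 6: fire β:  (p0=2, p1=6, p2=9, p3=0) → (p0=0, p1=7, p2=8, p3=3)
step 7: fire γ:  (p0=0, p1=7, p2=8, p3=3) → (p0=1, p1=8, p2=11, p3=1)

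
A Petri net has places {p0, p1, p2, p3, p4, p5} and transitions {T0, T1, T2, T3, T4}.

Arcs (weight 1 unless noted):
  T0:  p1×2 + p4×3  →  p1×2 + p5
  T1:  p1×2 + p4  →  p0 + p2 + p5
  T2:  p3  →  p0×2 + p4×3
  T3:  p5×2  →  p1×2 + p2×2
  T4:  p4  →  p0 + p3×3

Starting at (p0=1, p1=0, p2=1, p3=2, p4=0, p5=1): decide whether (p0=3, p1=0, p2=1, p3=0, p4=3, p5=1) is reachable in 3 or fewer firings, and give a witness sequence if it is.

NO — not reachable within 3 firings

depth 0: 1 marking
depth 1: 2 markings reached so far
depth 2: 4 markings reached so far
depth 3: 6 markings reached so far
target is not among the 6 markings reachable within 3 steps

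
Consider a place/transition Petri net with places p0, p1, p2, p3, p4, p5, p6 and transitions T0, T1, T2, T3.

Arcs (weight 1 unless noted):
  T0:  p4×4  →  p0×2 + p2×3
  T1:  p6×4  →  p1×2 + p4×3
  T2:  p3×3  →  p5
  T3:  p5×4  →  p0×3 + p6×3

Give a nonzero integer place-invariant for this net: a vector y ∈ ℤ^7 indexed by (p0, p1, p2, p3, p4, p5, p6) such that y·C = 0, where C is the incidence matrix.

y = (p0:0, p1:9, p2:-8, p3:0, p4:-6, p5:0, p6:0)

Incidence matrix C (rows=places, cols=transitions):
       T0   T1   T2   T3
   p0   2    0    0    3
   p1   0    2    0    0
   p2   3    0    0    0
   p3   0    0   -3    0
   p4  -4    3    0    0
   p5   0    0    1   -4
   p6   0   -4    0    3

Candidate y = [0, 9, -8, 0, -6, 0, 0]; check y·C column-wise:
  col T0: 0·2 + 9·0 + -8·3 + -6·-4 = 0
  col T1: 9·2 + -8·0 + -6·3 + 0·-4 = 0
  col T2: 9·0 + -8·0 + 0·-3 + -6·0 + 0·1 = 0
  col T3: 0·3 + 9·0 + -8·0 + -6·0 + 0·-4 + 0·3 = 0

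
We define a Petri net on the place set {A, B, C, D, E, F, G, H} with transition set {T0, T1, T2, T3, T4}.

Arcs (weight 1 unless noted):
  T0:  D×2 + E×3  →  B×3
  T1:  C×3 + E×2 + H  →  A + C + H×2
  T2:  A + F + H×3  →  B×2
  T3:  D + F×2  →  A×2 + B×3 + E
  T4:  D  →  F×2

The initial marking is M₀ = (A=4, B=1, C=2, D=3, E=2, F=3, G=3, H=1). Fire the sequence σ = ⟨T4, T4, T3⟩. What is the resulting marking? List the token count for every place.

(A=6, B=4, C=2, D=0, E=3, F=5, G=3, H=1)

step 1: fire T4:  (A=4, B=1, C=2, D=3, E=2, F=3, G=3, H=1) → (A=4, B=1, C=2, D=2, E=2, F=5, G=3, H=1)
step 2: fire T4:  (A=4, B=1, C=2, D=2, E=2, F=5, G=3, H=1) → (A=4, B=1, C=2, D=1, E=2, F=7, G=3, H=1)
step 3: fire T3:  (A=4, B=1, C=2, D=1, E=2, F=7, G=3, H=1) → (A=6, B=4, C=2, D=0, E=3, F=5, G=3, H=1)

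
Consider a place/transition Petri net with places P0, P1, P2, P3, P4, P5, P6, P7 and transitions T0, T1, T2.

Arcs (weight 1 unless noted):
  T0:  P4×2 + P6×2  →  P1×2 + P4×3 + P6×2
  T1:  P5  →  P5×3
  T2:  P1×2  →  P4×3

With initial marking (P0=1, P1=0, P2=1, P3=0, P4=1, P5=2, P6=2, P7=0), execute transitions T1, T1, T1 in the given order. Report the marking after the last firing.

step 1: fire T1:  (P0=1, P1=0, P2=1, P3=0, P4=1, P5=2, P6=2, P7=0) → (P0=1, P1=0, P2=1, P3=0, P4=1, P5=4, P6=2, P7=0)
step 2: fire T1:  (P0=1, P1=0, P2=1, P3=0, P4=1, P5=4, P6=2, P7=0) → (P0=1, P1=0, P2=1, P3=0, P4=1, P5=6, P6=2, P7=0)
step 3: fire T1:  (P0=1, P1=0, P2=1, P3=0, P4=1, P5=6, P6=2, P7=0) → (P0=1, P1=0, P2=1, P3=0, P4=1, P5=8, P6=2, P7=0)

(P0=1, P1=0, P2=1, P3=0, P4=1, P5=8, P6=2, P7=0)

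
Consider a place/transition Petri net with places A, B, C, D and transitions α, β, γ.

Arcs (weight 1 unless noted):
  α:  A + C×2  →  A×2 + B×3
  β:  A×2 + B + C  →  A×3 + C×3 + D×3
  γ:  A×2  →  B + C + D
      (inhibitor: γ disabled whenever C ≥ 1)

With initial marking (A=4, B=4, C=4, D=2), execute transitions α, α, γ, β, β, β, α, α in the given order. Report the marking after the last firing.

(A=9, B=14, C=3, D=12)

step 1: fire α:  (A=4, B=4, C=4, D=2) → (A=5, B=7, C=2, D=2)
step 2: fire α:  (A=5, B=7, C=2, D=2) → (A=6, B=10, C=0, D=2)
step 3: fire γ:  (A=6, B=10, C=0, D=2) → (A=4, B=11, C=1, D=3)
step 4: fire β:  (A=4, B=11, C=1, D=3) → (A=5, B=10, C=3, D=6)
step 5: fire β:  (A=5, B=10, C=3, D=6) → (A=6, B=9, C=5, D=9)
step 6: fire β:  (A=6, B=9, C=5, D=9) → (A=7, B=8, C=7, D=12)
step 7: fire α:  (A=7, B=8, C=7, D=12) → (A=8, B=11, C=5, D=12)
step 8: fire α:  (A=8, B=11, C=5, D=12) → (A=9, B=14, C=3, D=12)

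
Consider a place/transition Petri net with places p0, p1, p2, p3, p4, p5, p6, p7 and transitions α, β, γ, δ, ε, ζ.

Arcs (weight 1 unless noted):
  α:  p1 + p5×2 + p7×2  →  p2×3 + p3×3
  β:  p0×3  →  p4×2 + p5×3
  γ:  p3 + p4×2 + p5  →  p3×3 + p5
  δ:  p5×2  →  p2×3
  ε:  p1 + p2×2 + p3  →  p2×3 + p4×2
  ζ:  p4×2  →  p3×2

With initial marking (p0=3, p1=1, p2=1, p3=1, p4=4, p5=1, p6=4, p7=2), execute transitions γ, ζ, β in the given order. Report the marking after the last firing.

step 1: fire γ:  (p0=3, p1=1, p2=1, p3=1, p4=4, p5=1, p6=4, p7=2) → (p0=3, p1=1, p2=1, p3=3, p4=2, p5=1, p6=4, p7=2)
step 2: fire ζ:  (p0=3, p1=1, p2=1, p3=3, p4=2, p5=1, p6=4, p7=2) → (p0=3, p1=1, p2=1, p3=5, p4=0, p5=1, p6=4, p7=2)
step 3: fire β:  (p0=3, p1=1, p2=1, p3=5, p4=0, p5=1, p6=4, p7=2) → (p0=0, p1=1, p2=1, p3=5, p4=2, p5=4, p6=4, p7=2)

(p0=0, p1=1, p2=1, p3=5, p4=2, p5=4, p6=4, p7=2)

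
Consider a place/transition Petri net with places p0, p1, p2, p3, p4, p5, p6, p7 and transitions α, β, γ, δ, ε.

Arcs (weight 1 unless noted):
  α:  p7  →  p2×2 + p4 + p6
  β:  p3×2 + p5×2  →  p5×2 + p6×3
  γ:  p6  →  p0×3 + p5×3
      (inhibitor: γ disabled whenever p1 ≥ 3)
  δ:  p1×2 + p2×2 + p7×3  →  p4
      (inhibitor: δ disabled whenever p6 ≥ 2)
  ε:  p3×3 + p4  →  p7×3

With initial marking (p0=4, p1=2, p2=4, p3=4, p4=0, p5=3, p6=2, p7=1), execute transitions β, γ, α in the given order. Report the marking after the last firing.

step 1: fire β:  (p0=4, p1=2, p2=4, p3=4, p4=0, p5=3, p6=2, p7=1) → (p0=4, p1=2, p2=4, p3=2, p4=0, p5=3, p6=5, p7=1)
step 2: fire γ:  (p0=4, p1=2, p2=4, p3=2, p4=0, p5=3, p6=5, p7=1) → (p0=7, p1=2, p2=4, p3=2, p4=0, p5=6, p6=4, p7=1)
step 3: fire α:  (p0=7, p1=2, p2=4, p3=2, p4=0, p5=6, p6=4, p7=1) → (p0=7, p1=2, p2=6, p3=2, p4=1, p5=6, p6=5, p7=0)

(p0=7, p1=2, p2=6, p3=2, p4=1, p5=6, p6=5, p7=0)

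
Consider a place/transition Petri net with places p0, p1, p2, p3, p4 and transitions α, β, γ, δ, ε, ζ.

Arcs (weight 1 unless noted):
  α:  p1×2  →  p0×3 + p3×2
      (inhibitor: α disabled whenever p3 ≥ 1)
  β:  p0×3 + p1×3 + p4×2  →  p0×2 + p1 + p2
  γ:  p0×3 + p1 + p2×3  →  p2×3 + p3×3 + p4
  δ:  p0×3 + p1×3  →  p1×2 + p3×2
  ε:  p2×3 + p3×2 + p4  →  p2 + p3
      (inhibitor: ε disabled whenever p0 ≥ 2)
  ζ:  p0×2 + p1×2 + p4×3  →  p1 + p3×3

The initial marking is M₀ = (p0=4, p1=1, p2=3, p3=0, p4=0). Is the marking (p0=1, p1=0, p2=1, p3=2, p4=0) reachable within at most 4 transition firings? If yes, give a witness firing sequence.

YES — reachable via ⟨γ, ε⟩ (2 firings)

step 1: fire γ:  (p0=4, p1=1, p2=3, p3=0, p4=0) → (p0=1, p1=0, p2=3, p3=3, p4=1)
step 2: fire ε:  (p0=1, p1=0, p2=3, p3=3, p4=1) → (p0=1, p1=0, p2=1, p3=2, p4=0)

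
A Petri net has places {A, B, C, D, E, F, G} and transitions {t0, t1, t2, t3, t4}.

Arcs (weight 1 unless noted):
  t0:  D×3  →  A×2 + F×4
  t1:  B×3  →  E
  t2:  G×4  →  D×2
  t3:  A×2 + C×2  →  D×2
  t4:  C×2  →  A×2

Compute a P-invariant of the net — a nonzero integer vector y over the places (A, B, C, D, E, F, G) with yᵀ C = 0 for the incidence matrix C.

y = (A:0, B:1, C:0, D:0, E:3, F:0, G:0)

Incidence matrix C (rows=places, cols=transitions):
       t0   t1   t2   t3   t4
    A   2    0    0   -2    2
    B   0   -3    0    0    0
    C   0    0    0   -2   -2
    D  -3    0    2    2    0
    E   0    1    0    0    0
    F   4    0    0    0    0
    G   0    0   -4    0    0

Candidate y = [0, 1, 0, 0, 3, 0, 0]; check y·C column-wise:
  col t0: 0·2 + 1·0 + 0·-3 + 3·0 + 0·4 = 0
  col t1: 1·-3 + 3·1 = 0
  col t2: 1·0 + 0·2 + 3·0 + 0·-4 = 0
  col t3: 0·-2 + 1·0 + 0·-2 + 0·2 + 3·0 = 0
  col t4: 0·2 + 1·0 + 0·-2 + 3·0 = 0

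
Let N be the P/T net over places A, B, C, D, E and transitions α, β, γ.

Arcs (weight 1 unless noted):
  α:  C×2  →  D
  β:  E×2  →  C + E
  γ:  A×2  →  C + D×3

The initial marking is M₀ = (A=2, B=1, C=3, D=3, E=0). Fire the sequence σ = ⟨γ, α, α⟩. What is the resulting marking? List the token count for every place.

step 1: fire γ:  (A=2, B=1, C=3, D=3, E=0) → (A=0, B=1, C=4, D=6, E=0)
step 2: fire α:  (A=0, B=1, C=4, D=6, E=0) → (A=0, B=1, C=2, D=7, E=0)
step 3: fire α:  (A=0, B=1, C=2, D=7, E=0) → (A=0, B=1, C=0, D=8, E=0)

(A=0, B=1, C=0, D=8, E=0)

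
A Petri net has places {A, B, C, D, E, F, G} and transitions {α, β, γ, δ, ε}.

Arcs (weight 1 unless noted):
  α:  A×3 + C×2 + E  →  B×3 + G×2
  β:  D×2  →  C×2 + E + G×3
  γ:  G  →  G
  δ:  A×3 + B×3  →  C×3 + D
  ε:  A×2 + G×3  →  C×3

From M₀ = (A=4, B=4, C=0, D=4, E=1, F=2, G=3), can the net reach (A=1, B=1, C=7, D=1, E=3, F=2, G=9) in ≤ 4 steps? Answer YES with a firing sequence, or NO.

step 1: fire β:  (A=4, B=4, C=0, D=4, E=1, F=2, G=3) → (A=4, B=4, C=2, D=2, E=2, F=2, G=6)
step 2: fire β:  (A=4, B=4, C=2, D=2, E=2, F=2, G=6) → (A=4, B=4, C=4, D=0, E=3, F=2, G=9)
step 3: fire δ:  (A=4, B=4, C=4, D=0, E=3, F=2, G=9) → (A=1, B=1, C=7, D=1, E=3, F=2, G=9)

YES — reachable via ⟨β, β, δ⟩ (3 firings)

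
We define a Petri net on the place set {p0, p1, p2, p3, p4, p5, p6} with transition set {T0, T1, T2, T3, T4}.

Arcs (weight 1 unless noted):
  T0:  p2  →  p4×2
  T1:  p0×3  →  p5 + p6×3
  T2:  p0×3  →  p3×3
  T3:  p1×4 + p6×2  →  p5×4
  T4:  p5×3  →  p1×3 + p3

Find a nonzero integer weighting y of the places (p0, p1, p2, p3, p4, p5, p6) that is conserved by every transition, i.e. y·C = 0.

y = (p0:0, p1:0, p2:2, p3:0, p4:1, p5:0, p6:0)

Incidence matrix C (rows=places, cols=transitions):
       T0   T1   T2   T3   T4
   p0   0   -3   -3    0    0
   p1   0    0    0   -4    3
   p2  -1    0    0    0    0
   p3   0    0    3    0    1
   p4   2    0    0    0    0
   p5   0    1    0    4   -3
   p6   0    3    0   -2    0

Candidate y = [0, 0, 2, 0, 1, 0, 0]; check y·C column-wise:
  col T0: 2·-1 + 1·2 = 0
  col T1: 0·-3 + 2·0 + 1·0 + 0·1 + 0·3 = 0
  col T2: 0·-3 + 2·0 + 0·3 + 1·0 = 0
  col T3: 0·-4 + 2·0 + 1·0 + 0·4 + 0·-2 = 0
  col T4: 0·3 + 2·0 + 0·1 + 1·0 + 0·-3 = 0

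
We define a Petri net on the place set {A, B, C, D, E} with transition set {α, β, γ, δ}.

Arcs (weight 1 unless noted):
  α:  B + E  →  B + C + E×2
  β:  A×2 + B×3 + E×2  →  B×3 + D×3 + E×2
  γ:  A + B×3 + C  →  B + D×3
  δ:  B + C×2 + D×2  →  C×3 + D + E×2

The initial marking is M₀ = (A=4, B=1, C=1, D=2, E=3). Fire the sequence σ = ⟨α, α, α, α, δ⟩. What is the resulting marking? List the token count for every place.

(A=4, B=0, C=6, D=1, E=9)

step 1: fire α:  (A=4, B=1, C=1, D=2, E=3) → (A=4, B=1, C=2, D=2, E=4)
step 2: fire α:  (A=4, B=1, C=2, D=2, E=4) → (A=4, B=1, C=3, D=2, E=5)
step 3: fire α:  (A=4, B=1, C=3, D=2, E=5) → (A=4, B=1, C=4, D=2, E=6)
step 4: fire α:  (A=4, B=1, C=4, D=2, E=6) → (A=4, B=1, C=5, D=2, E=7)
step 5: fire δ:  (A=4, B=1, C=5, D=2, E=7) → (A=4, B=0, C=6, D=1, E=9)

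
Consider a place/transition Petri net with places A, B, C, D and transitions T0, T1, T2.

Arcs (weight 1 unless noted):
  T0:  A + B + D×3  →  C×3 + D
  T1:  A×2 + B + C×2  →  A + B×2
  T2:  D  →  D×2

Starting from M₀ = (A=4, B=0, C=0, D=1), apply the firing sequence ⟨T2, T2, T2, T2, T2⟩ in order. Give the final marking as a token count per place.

step 1: fire T2:  (A=4, B=0, C=0, D=1) → (A=4, B=0, C=0, D=2)
step 2: fire T2:  (A=4, B=0, C=0, D=2) → (A=4, B=0, C=0, D=3)
step 3: fire T2:  (A=4, B=0, C=0, D=3) → (A=4, B=0, C=0, D=4)
step 4: fire T2:  (A=4, B=0, C=0, D=4) → (A=4, B=0, C=0, D=5)
step 5: fire T2:  (A=4, B=0, C=0, D=5) → (A=4, B=0, C=0, D=6)

(A=4, B=0, C=0, D=6)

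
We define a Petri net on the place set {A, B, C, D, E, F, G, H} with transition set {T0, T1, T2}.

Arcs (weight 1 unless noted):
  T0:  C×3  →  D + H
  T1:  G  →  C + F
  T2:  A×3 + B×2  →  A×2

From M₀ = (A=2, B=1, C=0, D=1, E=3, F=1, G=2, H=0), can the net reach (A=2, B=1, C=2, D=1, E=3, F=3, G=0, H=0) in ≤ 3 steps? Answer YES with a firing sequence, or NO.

step 1: fire T1:  (A=2, B=1, C=0, D=1, E=3, F=1, G=2, H=0) → (A=2, B=1, C=1, D=1, E=3, F=2, G=1, H=0)
step 2: fire T1:  (A=2, B=1, C=1, D=1, E=3, F=2, G=1, H=0) → (A=2, B=1, C=2, D=1, E=3, F=3, G=0, H=0)

YES — reachable via ⟨T1, T1⟩ (2 firings)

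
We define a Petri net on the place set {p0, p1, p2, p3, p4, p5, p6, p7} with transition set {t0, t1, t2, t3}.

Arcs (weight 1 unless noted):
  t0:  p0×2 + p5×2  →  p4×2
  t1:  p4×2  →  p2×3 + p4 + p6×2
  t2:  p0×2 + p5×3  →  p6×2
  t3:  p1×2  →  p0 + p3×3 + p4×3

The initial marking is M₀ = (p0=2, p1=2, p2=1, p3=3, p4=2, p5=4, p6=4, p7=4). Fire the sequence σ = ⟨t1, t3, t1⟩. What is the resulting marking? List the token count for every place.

(p0=3, p1=0, p2=7, p3=6, p4=3, p5=4, p6=8, p7=4)

step 1: fire t1:  (p0=2, p1=2, p2=1, p3=3, p4=2, p5=4, p6=4, p7=4) → (p0=2, p1=2, p2=4, p3=3, p4=1, p5=4, p6=6, p7=4)
step 2: fire t3:  (p0=2, p1=2, p2=4, p3=3, p4=1, p5=4, p6=6, p7=4) → (p0=3, p1=0, p2=4, p3=6, p4=4, p5=4, p6=6, p7=4)
step 3: fire t1:  (p0=3, p1=0, p2=4, p3=6, p4=4, p5=4, p6=6, p7=4) → (p0=3, p1=0, p2=7, p3=6, p4=3, p5=4, p6=8, p7=4)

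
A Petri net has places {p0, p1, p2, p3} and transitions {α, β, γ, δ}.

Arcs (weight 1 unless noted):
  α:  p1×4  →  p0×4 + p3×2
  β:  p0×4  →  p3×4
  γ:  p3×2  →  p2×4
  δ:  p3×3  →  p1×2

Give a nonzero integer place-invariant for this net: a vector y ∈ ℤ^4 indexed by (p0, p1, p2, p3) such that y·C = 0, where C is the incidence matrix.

Incidence matrix C (rows=places, cols=transitions):
        α    β    γ    δ
   p0   4   -4    0    0
   p1  -4    0    0    2
   p2   0    0    4    0
   p3   2    4   -2   -3

Candidate y = [2, 3, 1, 2]; check y·C column-wise:
  col α: 2·4 + 3·-4 + 1·0 + 2·2 = 0
  col β: 2·-4 + 3·0 + 1·0 + 2·4 = 0
  col γ: 2·0 + 3·0 + 1·4 + 2·-2 = 0
  col δ: 2·0 + 3·2 + 1·0 + 2·-3 = 0

y = (p0:2, p1:3, p2:1, p3:2)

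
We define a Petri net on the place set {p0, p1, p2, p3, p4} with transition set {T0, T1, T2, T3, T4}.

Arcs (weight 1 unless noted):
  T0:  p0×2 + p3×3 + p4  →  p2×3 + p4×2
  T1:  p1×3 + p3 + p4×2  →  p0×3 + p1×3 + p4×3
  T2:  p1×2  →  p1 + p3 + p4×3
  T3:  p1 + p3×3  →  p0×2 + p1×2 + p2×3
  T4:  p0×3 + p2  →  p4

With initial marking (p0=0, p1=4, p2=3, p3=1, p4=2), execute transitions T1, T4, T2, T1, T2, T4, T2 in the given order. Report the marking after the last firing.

(p0=0, p1=1, p2=1, p3=2, p4=15)

step 1: fire T1:  (p0=0, p1=4, p2=3, p3=1, p4=2) → (p0=3, p1=4, p2=3, p3=0, p4=3)
step 2: fire T4:  (p0=3, p1=4, p2=3, p3=0, p4=3) → (p0=0, p1=4, p2=2, p3=0, p4=4)
step 3: fire T2:  (p0=0, p1=4, p2=2, p3=0, p4=4) → (p0=0, p1=3, p2=2, p3=1, p4=7)
step 4: fire T1:  (p0=0, p1=3, p2=2, p3=1, p4=7) → (p0=3, p1=3, p2=2, p3=0, p4=8)
step 5: fire T2:  (p0=3, p1=3, p2=2, p3=0, p4=8) → (p0=3, p1=2, p2=2, p3=1, p4=11)
step 6: fire T4:  (p0=3, p1=2, p2=2, p3=1, p4=11) → (p0=0, p1=2, p2=1, p3=1, p4=12)
step 7: fire T2:  (p0=0, p1=2, p2=1, p3=1, p4=12) → (p0=0, p1=1, p2=1, p3=2, p4=15)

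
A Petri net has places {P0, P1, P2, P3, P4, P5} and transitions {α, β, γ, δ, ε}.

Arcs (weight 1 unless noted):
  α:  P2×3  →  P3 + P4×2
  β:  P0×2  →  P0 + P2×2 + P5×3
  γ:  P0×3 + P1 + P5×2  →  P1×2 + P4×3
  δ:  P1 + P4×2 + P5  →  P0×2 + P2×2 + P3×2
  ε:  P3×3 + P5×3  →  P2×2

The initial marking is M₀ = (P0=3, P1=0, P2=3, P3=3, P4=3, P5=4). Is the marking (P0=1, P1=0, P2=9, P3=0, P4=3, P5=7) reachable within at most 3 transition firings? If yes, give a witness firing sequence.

step 1: fire β:  (P0=3, P1=0, P2=3, P3=3, P4=3, P5=4) → (P0=2, P1=0, P2=5, P3=3, P4=3, P5=7)
step 2: fire β:  (P0=2, P1=0, P2=5, P3=3, P4=3, P5=7) → (P0=1, P1=0, P2=7, P3=3, P4=3, P5=10)
step 3: fire ε:  (P0=1, P1=0, P2=7, P3=3, P4=3, P5=10) → (P0=1, P1=0, P2=9, P3=0, P4=3, P5=7)

YES — reachable via ⟨β, β, ε⟩ (3 firings)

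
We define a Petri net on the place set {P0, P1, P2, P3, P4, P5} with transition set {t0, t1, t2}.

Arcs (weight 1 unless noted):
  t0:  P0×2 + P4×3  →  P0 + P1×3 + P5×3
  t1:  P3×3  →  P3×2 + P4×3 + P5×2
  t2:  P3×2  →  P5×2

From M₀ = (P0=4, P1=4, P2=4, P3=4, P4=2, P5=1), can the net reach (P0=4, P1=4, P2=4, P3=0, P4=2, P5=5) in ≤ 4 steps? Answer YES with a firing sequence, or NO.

YES — reachable via ⟨t2, t2⟩ (2 firings)

step 1: fire t2:  (P0=4, P1=4, P2=4, P3=4, P4=2, P5=1) → (P0=4, P1=4, P2=4, P3=2, P4=2, P5=3)
step 2: fire t2:  (P0=4, P1=4, P2=4, P3=2, P4=2, P5=3) → (P0=4, P1=4, P2=4, P3=0, P4=2, P5=5)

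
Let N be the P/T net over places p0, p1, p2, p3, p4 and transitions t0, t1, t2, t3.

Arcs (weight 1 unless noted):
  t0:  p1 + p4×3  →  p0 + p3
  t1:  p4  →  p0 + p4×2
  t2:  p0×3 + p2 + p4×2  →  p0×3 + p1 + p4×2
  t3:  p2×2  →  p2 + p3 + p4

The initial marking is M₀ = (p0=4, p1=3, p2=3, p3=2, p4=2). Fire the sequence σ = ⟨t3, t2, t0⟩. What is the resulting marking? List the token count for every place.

(p0=5, p1=3, p2=1, p3=4, p4=0)

step 1: fire t3:  (p0=4, p1=3, p2=3, p3=2, p4=2) → (p0=4, p1=3, p2=2, p3=3, p4=3)
step 2: fire t2:  (p0=4, p1=3, p2=2, p3=3, p4=3) → (p0=4, p1=4, p2=1, p3=3, p4=3)
step 3: fire t0:  (p0=4, p1=4, p2=1, p3=3, p4=3) → (p0=5, p1=3, p2=1, p3=4, p4=0)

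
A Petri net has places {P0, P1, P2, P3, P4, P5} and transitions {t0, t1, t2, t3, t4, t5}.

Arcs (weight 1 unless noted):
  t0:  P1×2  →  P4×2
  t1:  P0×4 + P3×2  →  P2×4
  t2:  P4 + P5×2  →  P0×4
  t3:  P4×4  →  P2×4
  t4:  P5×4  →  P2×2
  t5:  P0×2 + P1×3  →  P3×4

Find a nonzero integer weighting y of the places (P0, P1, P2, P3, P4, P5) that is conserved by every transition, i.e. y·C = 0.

Incidence matrix C (rows=places, cols=transitions):
       t0   t1   t2   t3   t4   t5
   P0   0   -4    4    0    0   -2
   P1  -2    0    0    0    0   -3
   P2   0    4    0    4    2    0
   P3   0   -2    0    0    0    4
   P4   2    0   -1   -4    0    0
   P5   0    0   -2    0   -4    0

Candidate y = [1, 2, 2, 2, 2, 1]; check y·C column-wise:
  col t0: 1·0 + 2·-2 + 2·0 + 2·0 + 2·2 + 1·0 = 0
  col t1: 1·-4 + 2·0 + 2·4 + 2·-2 + 2·0 + 1·0 = 0
  col t2: 1·4 + 2·0 + 2·0 + 2·0 + 2·-1 + 1·-2 = 0
  col t3: 1·0 + 2·0 + 2·4 + 2·0 + 2·-4 + 1·0 = 0
  col t4: 1·0 + 2·0 + 2·2 + 2·0 + 2·0 + 1·-4 = 0
  col t5: 1·-2 + 2·-3 + 2·0 + 2·4 + 2·0 + 1·0 = 0

y = (P0:1, P1:2, P2:2, P3:2, P4:2, P5:1)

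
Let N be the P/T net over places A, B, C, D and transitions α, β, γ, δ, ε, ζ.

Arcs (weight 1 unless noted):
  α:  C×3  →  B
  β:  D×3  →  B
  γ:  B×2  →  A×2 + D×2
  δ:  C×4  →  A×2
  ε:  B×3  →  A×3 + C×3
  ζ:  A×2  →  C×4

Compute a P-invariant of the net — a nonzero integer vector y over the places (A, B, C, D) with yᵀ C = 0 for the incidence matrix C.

Incidence matrix C (rows=places, cols=transitions):
        α    β    γ    δ    ε    ζ
    A   0    0    2    2    3   -2
    B   1    1   -2    0   -3    0
    C  -3    0    0   -4    3    4
    D   0   -3    2    0    0    0

Candidate y = [2, 3, 1, 1]; check y·C column-wise:
  col α: 2·0 + 3·1 + 1·-3 + 1·0 = 0
  col β: 2·0 + 3·1 + 1·0 + 1·-3 = 0
  col γ: 2·2 + 3·-2 + 1·0 + 1·2 = 0
  col δ: 2·2 + 3·0 + 1·-4 + 1·0 = 0
  col ε: 2·3 + 3·-3 + 1·3 + 1·0 = 0
  col ζ: 2·-2 + 3·0 + 1·4 + 1·0 = 0

y = (A:2, B:3, C:1, D:1)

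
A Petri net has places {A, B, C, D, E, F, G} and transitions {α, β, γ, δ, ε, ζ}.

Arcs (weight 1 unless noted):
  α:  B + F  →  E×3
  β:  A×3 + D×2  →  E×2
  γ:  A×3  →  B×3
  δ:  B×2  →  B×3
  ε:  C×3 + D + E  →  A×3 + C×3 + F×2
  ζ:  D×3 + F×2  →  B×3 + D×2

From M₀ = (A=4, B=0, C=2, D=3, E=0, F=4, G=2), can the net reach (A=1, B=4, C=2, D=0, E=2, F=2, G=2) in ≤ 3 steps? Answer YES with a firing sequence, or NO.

YES — reachable via ⟨ζ, β, δ⟩ (3 firings)

step 1: fire ζ:  (A=4, B=0, C=2, D=3, E=0, F=4, G=2) → (A=4, B=3, C=2, D=2, E=0, F=2, G=2)
step 2: fire β:  (A=4, B=3, C=2, D=2, E=0, F=2, G=2) → (A=1, B=3, C=2, D=0, E=2, F=2, G=2)
step 3: fire δ:  (A=1, B=3, C=2, D=0, E=2, F=2, G=2) → (A=1, B=4, C=2, D=0, E=2, F=2, G=2)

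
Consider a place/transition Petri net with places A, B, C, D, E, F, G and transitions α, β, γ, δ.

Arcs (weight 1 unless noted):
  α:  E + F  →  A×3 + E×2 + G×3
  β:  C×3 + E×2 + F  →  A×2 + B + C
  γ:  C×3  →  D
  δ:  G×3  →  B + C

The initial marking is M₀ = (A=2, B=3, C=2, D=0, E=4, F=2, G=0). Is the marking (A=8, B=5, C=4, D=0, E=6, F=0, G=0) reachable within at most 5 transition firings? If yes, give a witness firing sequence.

step 1: fire α:  (A=2, B=3, C=2, D=0, E=4, F=2, G=0) → (A=5, B=3, C=2, D=0, E=5, F=1, G=3)
step 2: fire α:  (A=5, B=3, C=2, D=0, E=5, F=1, G=3) → (A=8, B=3, C=2, D=0, E=6, F=0, G=6)
step 3: fire δ:  (A=8, B=3, C=2, D=0, E=6, F=0, G=6) → (A=8, B=4, C=3, D=0, E=6, F=0, G=3)
step 4: fire δ:  (A=8, B=4, C=3, D=0, E=6, F=0, G=3) → (A=8, B=5, C=4, D=0, E=6, F=0, G=0)

YES — reachable via ⟨α, α, δ, δ⟩ (4 firings)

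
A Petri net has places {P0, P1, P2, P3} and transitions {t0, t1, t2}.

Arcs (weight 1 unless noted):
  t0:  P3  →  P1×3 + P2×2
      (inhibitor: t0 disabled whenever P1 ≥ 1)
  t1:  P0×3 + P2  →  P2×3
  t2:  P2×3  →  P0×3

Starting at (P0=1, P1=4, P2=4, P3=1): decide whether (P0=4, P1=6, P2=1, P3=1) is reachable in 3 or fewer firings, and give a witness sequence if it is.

depth 0: 1 marking
depth 1: 2 markings reached so far
depth 2: 3 markings reached so far
depth 3: 4 markings reached so far
target is not among the 4 markings reachable within 3 steps

NO — not reachable within 3 firings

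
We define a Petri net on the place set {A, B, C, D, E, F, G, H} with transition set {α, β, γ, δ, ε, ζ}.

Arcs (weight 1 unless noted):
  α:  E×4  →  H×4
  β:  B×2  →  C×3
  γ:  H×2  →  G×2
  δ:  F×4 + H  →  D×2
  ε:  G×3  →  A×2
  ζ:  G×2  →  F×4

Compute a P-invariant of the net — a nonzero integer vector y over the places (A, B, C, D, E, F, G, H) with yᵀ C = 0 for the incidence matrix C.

Incidence matrix C (rows=places, cols=transitions):
        α    β    γ    δ    ε    ζ
    A   0    0    0    0    2    0
    B   0   -2    0    0    0    0
    C   0    3    0    0    0    0
    D   0    0    0    2    0    0
    E  -4    0    0    0    0    0
    F   0    0    0   -4    0    4
    G   0    0    2    0   -3   -2
    H   4    0   -2   -1    0    0

Candidate y = [0, 3, 2, 0, 0, 0, 0, 0]; check y·C column-wise:
  col α: 3·0 + 2·0 + 0·-4 + 0·4 = 0
  col β: 3·-2 + 2·3 = 0
  col γ: 3·0 + 2·0 + 0·2 + 0·-2 = 0
  col δ: 3·0 + 2·0 + 0·2 + 0·-4 + 0·-1 = 0
  col ε: 0·2 + 3·0 + 2·0 + 0·-3 = 0
  col ζ: 3·0 + 2·0 + 0·4 + 0·-2 = 0

y = (A:0, B:3, C:2, D:0, E:0, F:0, G:0, H:0)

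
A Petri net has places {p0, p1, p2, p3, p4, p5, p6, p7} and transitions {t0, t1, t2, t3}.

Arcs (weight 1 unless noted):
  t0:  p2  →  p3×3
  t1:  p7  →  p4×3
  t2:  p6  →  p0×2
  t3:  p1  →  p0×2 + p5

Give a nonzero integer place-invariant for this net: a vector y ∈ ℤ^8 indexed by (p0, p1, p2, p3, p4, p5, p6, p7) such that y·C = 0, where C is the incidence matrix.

y = (p0:0, p1:0, p2:3, p3:1, p4:0, p5:0, p6:0, p7:0)

Incidence matrix C (rows=places, cols=transitions):
       t0   t1   t2   t3
   p0   0    0    2    2
   p1   0    0    0   -1
   p2  -1    0    0    0
   p3   3    0    0    0
   p4   0    3    0    0
   p5   0    0    0    1
   p6   0    0   -1    0
   p7   0   -1    0    0

Candidate y = [0, 0, 3, 1, 0, 0, 0, 0]; check y·C column-wise:
  col t0: 3·-1 + 1·3 = 0
  col t1: 3·0 + 1·0 + 0·3 + 0·-1 = 0
  col t2: 0·2 + 3·0 + 1·0 + 0·-1 = 0
  col t3: 0·2 + 0·-1 + 3·0 + 1·0 + 0·1 = 0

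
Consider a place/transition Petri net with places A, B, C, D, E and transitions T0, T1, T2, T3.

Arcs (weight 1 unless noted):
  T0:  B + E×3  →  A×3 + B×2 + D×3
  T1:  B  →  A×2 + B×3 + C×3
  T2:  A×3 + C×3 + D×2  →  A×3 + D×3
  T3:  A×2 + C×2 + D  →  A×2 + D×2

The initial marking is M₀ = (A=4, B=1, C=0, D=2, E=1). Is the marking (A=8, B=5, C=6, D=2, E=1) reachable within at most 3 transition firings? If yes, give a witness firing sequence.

step 1: fire T1:  (A=4, B=1, C=0, D=2, E=1) → (A=6, B=3, C=3, D=2, E=1)
step 2: fire T1:  (A=6, B=3, C=3, D=2, E=1) → (A=8, B=5, C=6, D=2, E=1)

YES — reachable via ⟨T1, T1⟩ (2 firings)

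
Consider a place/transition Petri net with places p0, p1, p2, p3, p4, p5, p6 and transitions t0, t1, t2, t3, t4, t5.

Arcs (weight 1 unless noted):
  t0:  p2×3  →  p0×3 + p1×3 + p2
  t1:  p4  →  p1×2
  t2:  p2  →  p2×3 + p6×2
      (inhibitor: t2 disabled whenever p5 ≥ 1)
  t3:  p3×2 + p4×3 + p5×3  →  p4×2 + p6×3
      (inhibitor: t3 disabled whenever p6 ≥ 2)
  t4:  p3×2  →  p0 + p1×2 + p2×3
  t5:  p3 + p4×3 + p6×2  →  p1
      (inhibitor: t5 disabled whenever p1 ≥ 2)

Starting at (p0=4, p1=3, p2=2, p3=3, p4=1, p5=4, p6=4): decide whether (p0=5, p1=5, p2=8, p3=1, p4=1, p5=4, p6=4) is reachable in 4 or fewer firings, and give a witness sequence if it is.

NO — not reachable within 4 firings

depth 0: 1 marking
depth 1: 3 markings reached so far
depth 2: 5 markings reached so far
depth 3: 7 markings reached so far
depth 4: 8 markings reached so far
target is not among the 8 markings reachable within 4 steps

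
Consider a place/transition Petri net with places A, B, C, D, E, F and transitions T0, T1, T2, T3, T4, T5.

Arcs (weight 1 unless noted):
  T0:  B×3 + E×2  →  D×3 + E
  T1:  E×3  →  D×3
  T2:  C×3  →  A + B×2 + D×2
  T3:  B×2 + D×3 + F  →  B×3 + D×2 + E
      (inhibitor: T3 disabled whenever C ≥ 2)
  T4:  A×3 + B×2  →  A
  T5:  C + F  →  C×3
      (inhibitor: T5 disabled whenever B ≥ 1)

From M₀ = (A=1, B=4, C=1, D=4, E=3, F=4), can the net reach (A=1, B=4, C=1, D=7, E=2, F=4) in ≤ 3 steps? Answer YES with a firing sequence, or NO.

depth 0: 1 marking
depth 1: 4 markings reached so far
depth 2: 7 markings reached so far
depth 3: 10 markings reached so far
target is not among the 10 markings reachable within 3 steps

NO — not reachable within 3 firings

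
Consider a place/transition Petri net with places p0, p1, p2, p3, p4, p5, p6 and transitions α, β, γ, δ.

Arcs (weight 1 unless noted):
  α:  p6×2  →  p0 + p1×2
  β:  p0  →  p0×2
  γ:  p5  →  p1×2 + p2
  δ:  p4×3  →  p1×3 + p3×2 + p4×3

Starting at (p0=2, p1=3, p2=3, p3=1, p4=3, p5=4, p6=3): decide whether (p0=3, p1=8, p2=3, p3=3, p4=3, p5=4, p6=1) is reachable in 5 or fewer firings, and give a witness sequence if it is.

step 1: fire α:  (p0=2, p1=3, p2=3, p3=1, p4=3, p5=4, p6=3) → (p0=3, p1=5, p2=3, p3=1, p4=3, p5=4, p6=1)
step 2: fire δ:  (p0=3, p1=5, p2=3, p3=1, p4=3, p5=4, p6=1) → (p0=3, p1=8, p2=3, p3=3, p4=3, p5=4, p6=1)

YES — reachable via ⟨α, δ⟩ (2 firings)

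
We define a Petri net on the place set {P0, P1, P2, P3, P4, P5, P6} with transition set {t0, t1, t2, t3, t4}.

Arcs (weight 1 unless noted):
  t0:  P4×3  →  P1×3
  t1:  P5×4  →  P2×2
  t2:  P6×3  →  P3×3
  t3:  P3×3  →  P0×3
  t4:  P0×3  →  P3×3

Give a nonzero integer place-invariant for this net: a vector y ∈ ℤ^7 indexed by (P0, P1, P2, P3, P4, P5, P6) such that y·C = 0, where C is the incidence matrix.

y = (P0:0, P1:1, P2:0, P3:0, P4:1, P5:0, P6:0)

Incidence matrix C (rows=places, cols=transitions):
       t0   t1   t2   t3   t4
   P0   0    0    0    3   -3
   P1   3    0    0    0    0
   P2   0    2    0    0    0
   P3   0    0    3   -3    3
   P4  -3    0    0    0    0
   P5   0   -4    0    0    0
   P6   0    0   -3    0    0

Candidate y = [0, 1, 0, 0, 1, 0, 0]; check y·C column-wise:
  col t0: 1·3 + 1·-3 = 0
  col t1: 1·0 + 0·2 + 1·0 + 0·-4 = 0
  col t2: 1·0 + 0·3 + 1·0 + 0·-3 = 0
  col t3: 0·3 + 1·0 + 0·-3 + 1·0 = 0
  col t4: 0·-3 + 1·0 + 0·3 + 1·0 = 0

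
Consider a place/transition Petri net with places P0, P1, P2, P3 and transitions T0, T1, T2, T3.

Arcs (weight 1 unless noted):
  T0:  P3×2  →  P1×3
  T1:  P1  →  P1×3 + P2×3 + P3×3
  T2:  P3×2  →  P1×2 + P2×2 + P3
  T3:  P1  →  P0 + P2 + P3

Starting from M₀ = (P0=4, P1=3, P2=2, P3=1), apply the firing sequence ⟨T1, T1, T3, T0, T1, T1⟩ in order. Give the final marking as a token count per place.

(P0=5, P1=13, P2=15, P3=12)

step 1: fire T1:  (P0=4, P1=3, P2=2, P3=1) → (P0=4, P1=5, P2=5, P3=4)
step 2: fire T1:  (P0=4, P1=5, P2=5, P3=4) → (P0=4, P1=7, P2=8, P3=7)
step 3: fire T3:  (P0=4, P1=7, P2=8, P3=7) → (P0=5, P1=6, P2=9, P3=8)
step 4: fire T0:  (P0=5, P1=6, P2=9, P3=8) → (P0=5, P1=9, P2=9, P3=6)
step 5: fire T1:  (P0=5, P1=9, P2=9, P3=6) → (P0=5, P1=11, P2=12, P3=9)
step 6: fire T1:  (P0=5, P1=11, P2=12, P3=9) → (P0=5, P1=13, P2=15, P3=12)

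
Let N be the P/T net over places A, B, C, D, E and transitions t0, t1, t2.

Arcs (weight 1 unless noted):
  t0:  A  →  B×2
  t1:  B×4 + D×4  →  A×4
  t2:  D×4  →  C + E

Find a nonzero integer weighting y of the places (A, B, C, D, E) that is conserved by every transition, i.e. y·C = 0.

y = (A:2, B:1, C:4, D:1, E:0)

Incidence matrix C (rows=places, cols=transitions):
       t0   t1   t2
    A  -1    4    0
    B   2   -4    0
    C   0    0    1
    D   0   -4   -4
    E   0    0    1

Candidate y = [2, 1, 4, 1, 0]; check y·C column-wise:
  col t0: 2·-1 + 1·2 + 4·0 + 1·0 = 0
  col t1: 2·4 + 1·-4 + 4·0 + 1·-4 = 0
  col t2: 2·0 + 1·0 + 4·1 + 1·-4 + 0·1 = 0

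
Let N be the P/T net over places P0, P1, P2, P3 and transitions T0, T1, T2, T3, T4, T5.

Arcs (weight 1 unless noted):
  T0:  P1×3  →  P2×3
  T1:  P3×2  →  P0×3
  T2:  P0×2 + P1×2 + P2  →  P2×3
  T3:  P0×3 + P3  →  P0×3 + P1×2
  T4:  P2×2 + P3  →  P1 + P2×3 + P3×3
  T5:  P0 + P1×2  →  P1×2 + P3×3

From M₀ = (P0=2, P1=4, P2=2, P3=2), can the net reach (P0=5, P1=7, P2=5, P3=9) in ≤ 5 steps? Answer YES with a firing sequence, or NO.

NO — not reachable within 5 firings

depth 0: 1 marking
depth 1: 6 markings reached so far
depth 2: 16 markings reached so far
depth 3: 36 markings reached so far
depth 4: 75 markings reached so far
depth 5: 148 markings reached so far
target is not among the 148 markings reachable within 5 steps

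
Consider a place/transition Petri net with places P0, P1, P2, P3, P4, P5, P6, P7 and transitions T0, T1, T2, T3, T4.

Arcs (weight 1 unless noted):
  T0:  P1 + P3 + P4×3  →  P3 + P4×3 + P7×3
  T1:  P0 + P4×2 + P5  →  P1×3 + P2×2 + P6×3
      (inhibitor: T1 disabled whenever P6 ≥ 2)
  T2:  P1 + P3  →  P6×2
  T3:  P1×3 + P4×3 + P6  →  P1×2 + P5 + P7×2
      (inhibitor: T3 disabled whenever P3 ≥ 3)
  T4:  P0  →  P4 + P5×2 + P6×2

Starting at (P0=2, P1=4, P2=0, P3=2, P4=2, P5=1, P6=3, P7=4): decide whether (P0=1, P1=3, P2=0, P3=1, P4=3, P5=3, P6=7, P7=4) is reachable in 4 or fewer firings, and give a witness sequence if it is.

step 1: fire T2:  (P0=2, P1=4, P2=0, P3=2, P4=2, P5=1, P6=3, P7=4) → (P0=2, P1=3, P2=0, P3=1, P4=2, P5=1, P6=5, P7=4)
step 2: fire T4:  (P0=2, P1=3, P2=0, P3=1, P4=2, P5=1, P6=5, P7=4) → (P0=1, P1=3, P2=0, P3=1, P4=3, P5=3, P6=7, P7=4)

YES — reachable via ⟨T2, T4⟩ (2 firings)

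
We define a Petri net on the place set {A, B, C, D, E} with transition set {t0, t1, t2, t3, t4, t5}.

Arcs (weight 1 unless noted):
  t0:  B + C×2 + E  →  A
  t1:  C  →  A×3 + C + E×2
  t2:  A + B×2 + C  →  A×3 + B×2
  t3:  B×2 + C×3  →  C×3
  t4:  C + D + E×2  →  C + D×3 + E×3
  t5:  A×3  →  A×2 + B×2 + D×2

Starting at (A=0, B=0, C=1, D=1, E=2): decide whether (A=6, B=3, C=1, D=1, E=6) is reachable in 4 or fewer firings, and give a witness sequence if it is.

depth 0: 1 marking
depth 1: 3 markings reached so far
depth 2: 7 markings reached so far
depth 3: 14 markings reached so far
depth 4: 26 markings reached so far
target is not among the 26 markings reachable within 4 steps

NO — not reachable within 4 firings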